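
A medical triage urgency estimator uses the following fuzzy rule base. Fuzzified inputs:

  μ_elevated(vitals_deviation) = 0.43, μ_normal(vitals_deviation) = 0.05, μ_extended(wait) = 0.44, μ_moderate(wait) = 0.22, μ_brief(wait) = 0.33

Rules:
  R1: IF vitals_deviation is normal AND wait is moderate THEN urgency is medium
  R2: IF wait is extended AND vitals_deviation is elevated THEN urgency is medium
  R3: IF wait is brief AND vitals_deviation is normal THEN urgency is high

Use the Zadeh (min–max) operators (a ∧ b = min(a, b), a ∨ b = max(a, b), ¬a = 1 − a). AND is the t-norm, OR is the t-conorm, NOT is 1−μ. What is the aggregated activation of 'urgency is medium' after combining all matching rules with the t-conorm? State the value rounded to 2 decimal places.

0.43

R1: normal=0.05, moderate=0.22; AND[min(a, b)] → w = 0.05
R2: extended=0.44, elevated=0.43; AND[min(a, b)] → w = 0.43
R3: brief=0.33, normal=0.05; AND[min(a, b)] → w = 0.05
Rules with consequent 'medium': {R1, R2} → strengths 0.05, 0.43
Aggregate via t-conorm [max(a, b)]: 0.43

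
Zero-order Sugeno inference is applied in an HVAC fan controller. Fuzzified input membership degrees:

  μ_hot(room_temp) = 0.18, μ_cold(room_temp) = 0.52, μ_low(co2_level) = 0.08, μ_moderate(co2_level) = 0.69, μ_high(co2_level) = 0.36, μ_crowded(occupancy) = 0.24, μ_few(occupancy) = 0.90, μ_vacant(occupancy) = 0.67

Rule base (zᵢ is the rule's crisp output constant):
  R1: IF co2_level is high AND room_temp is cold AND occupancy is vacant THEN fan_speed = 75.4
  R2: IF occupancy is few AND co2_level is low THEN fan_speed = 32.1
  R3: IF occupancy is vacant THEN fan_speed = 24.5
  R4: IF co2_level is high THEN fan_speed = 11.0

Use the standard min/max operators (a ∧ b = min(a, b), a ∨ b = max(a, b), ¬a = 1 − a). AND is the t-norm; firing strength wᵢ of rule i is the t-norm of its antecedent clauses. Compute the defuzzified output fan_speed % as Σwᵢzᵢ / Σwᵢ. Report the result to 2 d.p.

34.07

R1 (z=75.4): high=0.36, cold=0.52, vacant=0.67; AND[min(a, b)] → w = 0.36
R2 (z=32.1): few=0.90, low=0.08; AND[min(a, b)] → w = 0.08
R3 (z=24.5): vacant=0.67 → w = 0.67
R4 (z=11.0): high=0.36 → w = 0.36
Weighted average = (0.36·75.4 + 0.08·32.1 + 0.67·24.5 + 0.36·11.0) / (0.36 + 0.08 + 0.67 + 0.36)
  = 50.0870 / 1.4700 = 34.07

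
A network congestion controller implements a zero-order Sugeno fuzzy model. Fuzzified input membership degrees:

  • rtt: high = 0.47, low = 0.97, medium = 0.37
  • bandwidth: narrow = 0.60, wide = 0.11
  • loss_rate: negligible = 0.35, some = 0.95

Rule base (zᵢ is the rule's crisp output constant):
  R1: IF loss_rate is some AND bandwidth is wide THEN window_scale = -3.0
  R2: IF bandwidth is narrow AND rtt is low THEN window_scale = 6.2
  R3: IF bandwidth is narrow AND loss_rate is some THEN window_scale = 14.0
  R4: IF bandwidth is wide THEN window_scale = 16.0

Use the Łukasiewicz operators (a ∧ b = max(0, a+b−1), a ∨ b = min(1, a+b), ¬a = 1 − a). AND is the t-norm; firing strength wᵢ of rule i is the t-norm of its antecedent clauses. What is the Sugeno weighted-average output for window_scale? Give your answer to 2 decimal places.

R1 (z=-3.0): some=0.95, wide=0.11; AND[max(0, a+b−1)] → w = 0.06
R2 (z=6.2): narrow=0.60, low=0.97; AND[max(0, a+b−1)] → w = 0.57
R3 (z=14.0): narrow=0.60, some=0.95; AND[max(0, a+b−1)] → w = 0.55
R4 (z=16.0): wide=0.11 → w = 0.11
Weighted average = (0.06·-3.0 + 0.57·6.2 + 0.55·14.0 + 0.11·16.0) / (0.06 + 0.57 + 0.55 + 0.11)
  = 12.8140 / 1.2900 = 9.93

9.93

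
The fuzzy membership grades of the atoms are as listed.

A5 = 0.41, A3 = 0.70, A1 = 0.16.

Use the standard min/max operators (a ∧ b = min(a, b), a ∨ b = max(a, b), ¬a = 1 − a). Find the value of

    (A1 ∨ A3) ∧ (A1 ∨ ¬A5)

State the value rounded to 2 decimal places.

0.59

A1 ∨ A3 = max(a, b) on (0.16, 0.70) = 0.70
¬A5 = 1 − 0.41 = 0.59
A1 ∨ ¬A5 = max(a, b) on (0.16, 0.59) = 0.59
(A1 ∨ A3) ∧ (A1 ∨ ¬A5) = min(a, b) on (0.70, 0.59) = 0.59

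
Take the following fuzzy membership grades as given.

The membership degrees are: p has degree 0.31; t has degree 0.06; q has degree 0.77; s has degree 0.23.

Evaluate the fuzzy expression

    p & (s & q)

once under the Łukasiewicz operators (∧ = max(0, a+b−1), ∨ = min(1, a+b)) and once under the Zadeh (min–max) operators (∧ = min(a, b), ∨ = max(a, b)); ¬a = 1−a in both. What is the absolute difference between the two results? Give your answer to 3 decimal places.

Under Łukasiewicz:
  s & q = max(0, a+b−1) on (0.23, 0.77) = 0.00
  p & (s & q) = max(0, a+b−1) on (0.31, 0.00) = 0.00
  → value = 0.0000
Under Zadeh (min–max):
  s & q = min(a, b) on (0.23, 0.77) = 0.23
  p & (s & q) = min(a, b) on (0.31, 0.23) = 0.23
  → value = 0.2300
|0.0000 − 0.2300| = 0.230

0.230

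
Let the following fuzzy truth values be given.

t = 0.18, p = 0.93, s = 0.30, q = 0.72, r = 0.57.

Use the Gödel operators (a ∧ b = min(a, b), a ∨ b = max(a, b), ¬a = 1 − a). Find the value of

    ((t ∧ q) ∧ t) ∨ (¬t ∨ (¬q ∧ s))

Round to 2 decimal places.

t ∧ q = min(a, b) on (0.18, 0.72) = 0.18
(t ∧ q) ∧ t = min(a, b) on (0.18, 0.18) = 0.18
¬t = 1 − 0.18 = 0.82
¬q = 1 − 0.72 = 0.28
¬q ∧ s = min(a, b) on (0.28, 0.30) = 0.28
¬t ∨ (¬q ∧ s) = max(a, b) on (0.82, 0.28) = 0.82
((t ∧ q) ∧ t) ∨ (¬t ∨ (¬q ∧ s)) = max(a, b) on (0.18, 0.82) = 0.82

0.82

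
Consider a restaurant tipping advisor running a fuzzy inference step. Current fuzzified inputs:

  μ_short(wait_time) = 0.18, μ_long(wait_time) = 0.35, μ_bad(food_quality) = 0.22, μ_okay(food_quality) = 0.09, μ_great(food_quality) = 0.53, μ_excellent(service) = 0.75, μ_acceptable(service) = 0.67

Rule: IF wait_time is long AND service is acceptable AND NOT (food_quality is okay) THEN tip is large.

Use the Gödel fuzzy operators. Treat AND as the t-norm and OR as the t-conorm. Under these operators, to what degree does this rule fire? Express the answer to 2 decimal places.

firing strength: long=0.35, acceptable=0.67, ¬okay=1−0.09=0.91; AND[min(a, b)] → w = 0.35

0.35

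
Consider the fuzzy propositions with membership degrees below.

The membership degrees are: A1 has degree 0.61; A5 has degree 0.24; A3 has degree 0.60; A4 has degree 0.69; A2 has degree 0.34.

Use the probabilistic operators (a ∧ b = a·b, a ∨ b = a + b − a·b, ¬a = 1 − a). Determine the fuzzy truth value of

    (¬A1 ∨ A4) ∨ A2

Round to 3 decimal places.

¬A1 = 1 − 0.6100 = 0.3900
¬A1 ∨ A4 = a + b − a·b on (0.3900, 0.6900) = 0.8109
(¬A1 ∨ A4) ∨ A2 = a + b − a·b on (0.8109, 0.3400) = 0.8752

0.875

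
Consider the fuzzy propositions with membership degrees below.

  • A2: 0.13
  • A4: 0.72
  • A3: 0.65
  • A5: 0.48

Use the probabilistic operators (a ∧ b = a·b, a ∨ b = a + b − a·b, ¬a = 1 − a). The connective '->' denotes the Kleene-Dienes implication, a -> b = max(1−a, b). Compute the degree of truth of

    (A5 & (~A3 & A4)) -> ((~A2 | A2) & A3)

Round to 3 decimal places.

0.879

~A3 = 1 − 0.6500 = 0.3500
~A3 & A4 = a·b on (0.3500, 0.7200) = 0.2520
A5 & (~A3 & A4) = a·b on (0.4800, 0.2520) = 0.1210
~A2 = 1 − 0.1300 = 0.8700
~A2 | A2 = a + b − a·b on (0.8700, 0.1300) = 0.8869
(~A2 | A2) & A3 = a·b on (0.8869, 0.6500) = 0.5765
(A5 & (~A3 & A4)) -> ((~A2 | A2) & A3)  [Kleene-Dienes: max(1−a, b)] with a=0.1210, b=0.5765 → 0.8790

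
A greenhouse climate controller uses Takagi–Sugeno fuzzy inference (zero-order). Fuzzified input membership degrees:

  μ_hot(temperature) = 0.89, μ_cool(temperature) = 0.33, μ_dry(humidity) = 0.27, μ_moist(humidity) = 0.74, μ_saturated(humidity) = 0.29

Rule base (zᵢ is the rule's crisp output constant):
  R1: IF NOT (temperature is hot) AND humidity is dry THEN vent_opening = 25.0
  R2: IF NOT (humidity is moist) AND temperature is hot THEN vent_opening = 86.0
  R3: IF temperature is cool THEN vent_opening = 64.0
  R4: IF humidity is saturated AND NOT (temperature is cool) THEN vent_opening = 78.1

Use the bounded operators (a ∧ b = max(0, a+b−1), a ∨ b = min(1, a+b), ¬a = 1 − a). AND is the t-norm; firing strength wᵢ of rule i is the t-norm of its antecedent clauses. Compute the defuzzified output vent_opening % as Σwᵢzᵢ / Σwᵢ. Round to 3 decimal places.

R1 (z=25.0): ¬hot=1−0.89=0.11, dry=0.27; AND[max(0, a+b−1)] → w = 0.00
R2 (z=86.0): ¬moist=1−0.74=0.26, hot=0.89; AND[max(0, a+b−1)] → w = 0.15
R3 (z=64.0): cool=0.33 → w = 0.33
R4 (z=78.1): saturated=0.29, ¬cool=1−0.33=0.67; AND[max(0, a+b−1)] → w = 0.00
Weighted average = (0.00·25.0 + 0.15·86.0 + 0.33·64.0 + 0.00·78.1) / (0.00 + 0.15 + 0.33 + 0.00)
  = 34.0200 / 0.4800 = 70.875

70.875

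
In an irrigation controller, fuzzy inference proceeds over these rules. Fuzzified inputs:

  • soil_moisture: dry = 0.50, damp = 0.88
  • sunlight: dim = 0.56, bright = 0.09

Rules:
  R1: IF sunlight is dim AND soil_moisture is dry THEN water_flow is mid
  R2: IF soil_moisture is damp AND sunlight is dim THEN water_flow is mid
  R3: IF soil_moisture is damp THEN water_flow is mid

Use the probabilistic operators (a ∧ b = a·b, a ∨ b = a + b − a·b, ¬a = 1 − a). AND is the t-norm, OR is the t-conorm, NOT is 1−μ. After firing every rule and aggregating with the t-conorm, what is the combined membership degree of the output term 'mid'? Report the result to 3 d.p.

0.956

R1: dim=0.56, dry=0.50; AND[a·b] → w = 0.2800
R2: damp=0.88, dim=0.56; AND[a·b] → w = 0.4928
R3: damp=0.88 → w = 0.8800
Rules with consequent 'mid': {R1, R2, R3} → strengths 0.2800, 0.4928, 0.8800
Aggregate via t-conorm [a + b − a·b]: 0.9562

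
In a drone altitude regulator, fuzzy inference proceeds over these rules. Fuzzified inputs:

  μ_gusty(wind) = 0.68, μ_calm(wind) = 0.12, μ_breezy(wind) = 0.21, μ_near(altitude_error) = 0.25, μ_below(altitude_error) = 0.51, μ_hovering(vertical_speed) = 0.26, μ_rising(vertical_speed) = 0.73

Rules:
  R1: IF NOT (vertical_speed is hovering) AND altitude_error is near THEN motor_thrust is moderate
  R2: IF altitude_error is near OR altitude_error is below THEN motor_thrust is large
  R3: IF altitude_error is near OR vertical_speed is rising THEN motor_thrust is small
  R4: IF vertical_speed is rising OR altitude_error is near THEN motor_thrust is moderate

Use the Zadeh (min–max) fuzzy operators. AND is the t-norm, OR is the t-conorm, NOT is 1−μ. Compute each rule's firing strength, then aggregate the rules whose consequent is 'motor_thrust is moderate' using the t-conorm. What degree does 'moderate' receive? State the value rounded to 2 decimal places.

0.73

R1: ¬hovering=1−0.26=0.74, near=0.25; AND[min(a, b)] → w = 0.25
R2: near=0.25, below=0.51; OR[max(a, b)] → w = 0.51
R3: near=0.25, rising=0.73; OR[max(a, b)] → w = 0.73
R4: rising=0.73, near=0.25; OR[max(a, b)] → w = 0.73
Rules with consequent 'moderate': {R1, R4} → strengths 0.25, 0.73
Aggregate via t-conorm [max(a, b)]: 0.73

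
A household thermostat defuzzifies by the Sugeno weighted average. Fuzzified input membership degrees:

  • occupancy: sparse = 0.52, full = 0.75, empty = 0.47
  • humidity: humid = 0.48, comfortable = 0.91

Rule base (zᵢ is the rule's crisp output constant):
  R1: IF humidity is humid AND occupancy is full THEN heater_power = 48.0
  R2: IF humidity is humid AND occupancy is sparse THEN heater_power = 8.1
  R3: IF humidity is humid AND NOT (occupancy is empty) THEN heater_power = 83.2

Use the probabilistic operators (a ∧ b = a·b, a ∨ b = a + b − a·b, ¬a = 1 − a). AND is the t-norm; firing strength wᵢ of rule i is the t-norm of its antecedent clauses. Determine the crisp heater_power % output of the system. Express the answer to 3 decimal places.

46.838

R1 (z=48.0): humid=0.48, full=0.75; AND[a·b] → w = 0.3600
R2 (z=8.1): humid=0.48, sparse=0.52; AND[a·b] → w = 0.2496
R3 (z=83.2): humid=0.48, ¬empty=1−0.47=0.53; AND[a·b] → w = 0.2544
Weighted average = (0.3600·48.0 + 0.2496·8.1 + 0.2544·83.2) / (0.3600 + 0.2496 + 0.2544)
  = 40.4678 / 0.8640 = 46.838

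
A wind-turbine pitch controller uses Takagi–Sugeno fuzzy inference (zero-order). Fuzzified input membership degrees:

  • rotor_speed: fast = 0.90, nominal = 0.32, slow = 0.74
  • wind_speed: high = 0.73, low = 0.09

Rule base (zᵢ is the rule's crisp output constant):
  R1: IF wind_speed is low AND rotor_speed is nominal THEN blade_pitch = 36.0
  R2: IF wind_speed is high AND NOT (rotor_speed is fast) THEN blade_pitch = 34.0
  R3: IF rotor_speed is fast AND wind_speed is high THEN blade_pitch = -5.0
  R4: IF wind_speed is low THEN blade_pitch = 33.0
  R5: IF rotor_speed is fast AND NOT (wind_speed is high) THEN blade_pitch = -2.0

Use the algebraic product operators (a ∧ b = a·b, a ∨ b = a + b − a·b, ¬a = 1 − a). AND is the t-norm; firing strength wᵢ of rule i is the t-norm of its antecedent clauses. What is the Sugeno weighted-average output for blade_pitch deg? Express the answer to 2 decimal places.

R1 (z=36.0): low=0.09, nominal=0.32; AND[a·b] → w = 0.0288
R2 (z=34.0): high=0.73, ¬fast=1−0.90=0.10; AND[a·b] → w = 0.0730
R3 (z=-5.0): fast=0.90, high=0.73; AND[a·b] → w = 0.6570
R4 (z=33.0): low=0.09 → w = 0.0900
R5 (z=-2.0): fast=0.90, ¬high=1−0.73=0.27; AND[a·b] → w = 0.2430
Weighted average = (0.0288·36.0 + 0.0730·34.0 + 0.6570·-5.0 + 0.0900·33.0 + 0.2430·-2.0) / (0.0288 + 0.0730 + 0.6570 + 0.0900 + 0.2430)
  = 2.7178 / 1.0918 = 2.49

2.49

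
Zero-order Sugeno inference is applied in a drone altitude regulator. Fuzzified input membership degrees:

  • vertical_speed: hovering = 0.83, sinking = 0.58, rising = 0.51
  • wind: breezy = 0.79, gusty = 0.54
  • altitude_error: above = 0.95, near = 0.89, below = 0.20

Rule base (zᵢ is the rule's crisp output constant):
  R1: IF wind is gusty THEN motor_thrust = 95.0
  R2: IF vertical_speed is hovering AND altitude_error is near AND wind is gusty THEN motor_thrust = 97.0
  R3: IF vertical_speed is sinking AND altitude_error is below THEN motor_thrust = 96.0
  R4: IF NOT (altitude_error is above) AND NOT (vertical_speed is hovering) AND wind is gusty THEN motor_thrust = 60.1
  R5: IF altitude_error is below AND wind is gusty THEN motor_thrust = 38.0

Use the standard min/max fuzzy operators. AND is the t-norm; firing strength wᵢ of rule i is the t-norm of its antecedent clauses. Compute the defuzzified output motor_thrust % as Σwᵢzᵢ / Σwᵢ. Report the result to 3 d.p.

87.245

R1 (z=95.0): gusty=0.54 → w = 0.54
R2 (z=97.0): hovering=0.83, near=0.89, gusty=0.54; AND[min(a, b)] → w = 0.54
R3 (z=96.0): sinking=0.58, below=0.20; AND[min(a, b)] → w = 0.20
R4 (z=60.1): ¬above=1−0.95=0.05, ¬hovering=1−0.83=0.17, gusty=0.54; AND[min(a, b)] → w = 0.05
R5 (z=38.0): below=0.20, gusty=0.54; AND[min(a, b)] → w = 0.20
Weighted average = (0.54·95.0 + 0.54·97.0 + 0.20·96.0 + 0.05·60.1 + 0.20·38.0) / (0.54 + 0.54 + 0.20 + 0.05 + 0.20)
  = 133.4850 / 1.5300 = 87.245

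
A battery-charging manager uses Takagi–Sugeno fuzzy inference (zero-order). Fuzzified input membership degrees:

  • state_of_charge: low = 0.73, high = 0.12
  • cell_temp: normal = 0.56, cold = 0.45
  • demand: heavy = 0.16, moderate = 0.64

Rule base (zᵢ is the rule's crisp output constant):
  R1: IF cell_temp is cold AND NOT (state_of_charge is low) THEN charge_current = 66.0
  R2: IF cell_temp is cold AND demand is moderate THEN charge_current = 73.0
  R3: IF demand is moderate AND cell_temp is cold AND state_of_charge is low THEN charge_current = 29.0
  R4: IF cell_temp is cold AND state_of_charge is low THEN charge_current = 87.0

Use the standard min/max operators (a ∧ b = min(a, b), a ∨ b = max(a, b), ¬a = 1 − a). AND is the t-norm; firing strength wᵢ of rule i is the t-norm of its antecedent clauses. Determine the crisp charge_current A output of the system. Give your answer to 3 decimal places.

R1 (z=66.0): cold=0.45, ¬low=1−0.73=0.27; AND[min(a, b)] → w = 0.27
R2 (z=73.0): cold=0.45, moderate=0.64; AND[min(a, b)] → w = 0.45
R3 (z=29.0): moderate=0.64, cold=0.45, low=0.73; AND[min(a, b)] → w = 0.45
R4 (z=87.0): cold=0.45, low=0.73; AND[min(a, b)] → w = 0.45
Weighted average = (0.27·66.0 + 0.45·73.0 + 0.45·29.0 + 0.45·87.0) / (0.27 + 0.45 + 0.45 + 0.45)
  = 102.8700 / 1.6200 = 63.500

63.500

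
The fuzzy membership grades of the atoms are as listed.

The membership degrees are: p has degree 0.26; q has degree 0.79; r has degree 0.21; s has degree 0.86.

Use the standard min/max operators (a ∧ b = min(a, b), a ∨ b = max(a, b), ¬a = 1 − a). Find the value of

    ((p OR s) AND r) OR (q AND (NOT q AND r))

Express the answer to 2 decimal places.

p OR s = max(a, b) on (0.26, 0.86) = 0.86
(p OR s) AND r = min(a, b) on (0.86, 0.21) = 0.21
NOT q = 1 − 0.79 = 0.21
NOT q AND r = min(a, b) on (0.21, 0.21) = 0.21
q AND (NOT q AND r) = min(a, b) on (0.79, 0.21) = 0.21
((p OR s) AND r) OR (q AND (NOT q AND r)) = max(a, b) on (0.21, 0.21) = 0.21

0.21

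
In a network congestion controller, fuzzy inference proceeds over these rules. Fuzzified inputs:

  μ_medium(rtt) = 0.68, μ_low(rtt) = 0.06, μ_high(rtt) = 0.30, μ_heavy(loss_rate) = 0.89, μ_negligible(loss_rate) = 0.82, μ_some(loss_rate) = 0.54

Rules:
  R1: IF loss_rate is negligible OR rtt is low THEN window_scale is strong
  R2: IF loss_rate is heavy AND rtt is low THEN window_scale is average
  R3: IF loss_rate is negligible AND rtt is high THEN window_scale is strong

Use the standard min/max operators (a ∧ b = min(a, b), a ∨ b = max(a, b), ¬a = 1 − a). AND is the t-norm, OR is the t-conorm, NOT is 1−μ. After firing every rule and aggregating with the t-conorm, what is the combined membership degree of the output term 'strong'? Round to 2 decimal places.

0.82

R1: negligible=0.82, low=0.06; OR[max(a, b)] → w = 0.82
R2: heavy=0.89, low=0.06; AND[min(a, b)] → w = 0.06
R3: negligible=0.82, high=0.30; AND[min(a, b)] → w = 0.30
Rules with consequent 'strong': {R1, R3} → strengths 0.82, 0.30
Aggregate via t-conorm [max(a, b)]: 0.82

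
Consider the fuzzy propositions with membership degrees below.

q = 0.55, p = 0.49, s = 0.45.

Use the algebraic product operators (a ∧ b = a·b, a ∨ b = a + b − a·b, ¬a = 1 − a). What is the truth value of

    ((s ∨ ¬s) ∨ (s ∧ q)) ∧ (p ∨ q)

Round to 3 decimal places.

0.627

¬s = 1 − 0.4500 = 0.5500
s ∨ ¬s = a + b − a·b on (0.4500, 0.5500) = 0.7525
s ∧ q = a·b on (0.4500, 0.5500) = 0.2475
(s ∨ ¬s) ∨ (s ∧ q) = a + b − a·b on (0.7525, 0.2475) = 0.8138
p ∨ q = a + b − a·b on (0.4900, 0.5500) = 0.7705
((s ∨ ¬s) ∨ (s ∧ q)) ∧ (p ∨ q) = a·b on (0.8138, 0.7705) = 0.6270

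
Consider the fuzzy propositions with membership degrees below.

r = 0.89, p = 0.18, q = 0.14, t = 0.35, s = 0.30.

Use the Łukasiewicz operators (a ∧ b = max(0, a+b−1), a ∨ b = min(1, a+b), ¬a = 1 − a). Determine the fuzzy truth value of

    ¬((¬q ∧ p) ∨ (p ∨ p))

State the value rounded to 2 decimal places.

¬q = 1 − 0.14 = 0.86
¬q ∧ p = max(0, a+b−1) on (0.86, 0.18) = 0.04
p ∨ p = min(1, a+b) on (0.18, 0.18) = 0.36
(¬q ∧ p) ∨ (p ∨ p) = min(1, a+b) on (0.04, 0.36) = 0.40
¬((¬q ∧ p) ∨ (p ∨ p)) = 1 − 0.40 = 0.60

0.60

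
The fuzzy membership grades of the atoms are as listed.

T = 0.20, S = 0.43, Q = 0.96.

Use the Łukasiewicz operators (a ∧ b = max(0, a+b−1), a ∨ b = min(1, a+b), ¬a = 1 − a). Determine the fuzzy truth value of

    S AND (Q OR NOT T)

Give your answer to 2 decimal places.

0.43

NOT T = 1 − 0.20 = 0.80
Q OR NOT T = min(1, a+b) on (0.96, 0.80) = 1.00
S AND (Q OR NOT T) = max(0, a+b−1) on (0.43, 1.00) = 0.43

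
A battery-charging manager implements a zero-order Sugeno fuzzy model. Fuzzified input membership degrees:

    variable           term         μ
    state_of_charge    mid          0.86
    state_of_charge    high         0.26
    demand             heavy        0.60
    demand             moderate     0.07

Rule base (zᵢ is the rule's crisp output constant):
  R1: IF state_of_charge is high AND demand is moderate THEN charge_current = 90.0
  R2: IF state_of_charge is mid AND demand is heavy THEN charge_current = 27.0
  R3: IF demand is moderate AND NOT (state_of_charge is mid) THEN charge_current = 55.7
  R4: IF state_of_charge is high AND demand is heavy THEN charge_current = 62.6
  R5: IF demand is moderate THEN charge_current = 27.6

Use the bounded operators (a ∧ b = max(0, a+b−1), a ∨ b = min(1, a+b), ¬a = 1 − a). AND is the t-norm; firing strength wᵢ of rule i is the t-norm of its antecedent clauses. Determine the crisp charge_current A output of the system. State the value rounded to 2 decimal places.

27.08

R1 (z=90.0): high=0.26, moderate=0.07; AND[max(0, a+b−1)] → w = 0.00
R2 (z=27.0): mid=0.86, heavy=0.60; AND[max(0, a+b−1)] → w = 0.46
R3 (z=55.7): moderate=0.07, ¬mid=1−0.86=0.14; AND[max(0, a+b−1)] → w = 0.00
R4 (z=62.6): high=0.26, heavy=0.60; AND[max(0, a+b−1)] → w = 0.00
R5 (z=27.6): moderate=0.07 → w = 0.07
Weighted average = (0.00·90.0 + 0.46·27.0 + 0.00·55.7 + 0.00·62.6 + 0.07·27.6) / (0.00 + 0.46 + 0.00 + 0.00 + 0.07)
  = 14.3520 / 0.5300 = 27.08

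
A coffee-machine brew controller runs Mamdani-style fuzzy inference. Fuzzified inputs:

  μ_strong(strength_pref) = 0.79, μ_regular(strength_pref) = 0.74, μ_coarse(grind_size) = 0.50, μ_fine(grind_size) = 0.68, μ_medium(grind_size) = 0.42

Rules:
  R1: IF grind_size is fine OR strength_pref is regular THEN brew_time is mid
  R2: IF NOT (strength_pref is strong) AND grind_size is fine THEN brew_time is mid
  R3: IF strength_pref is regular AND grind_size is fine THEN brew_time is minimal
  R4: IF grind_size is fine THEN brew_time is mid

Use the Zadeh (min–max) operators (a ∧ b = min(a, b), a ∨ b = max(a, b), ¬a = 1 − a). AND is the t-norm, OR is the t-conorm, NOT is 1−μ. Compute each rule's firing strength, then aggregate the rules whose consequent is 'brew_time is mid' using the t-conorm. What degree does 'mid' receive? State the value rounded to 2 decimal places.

R1: fine=0.68, regular=0.74; OR[max(a, b)] → w = 0.74
R2: ¬strong=1−0.79=0.21, fine=0.68; AND[min(a, b)] → w = 0.21
R3: regular=0.74, fine=0.68; AND[min(a, b)] → w = 0.68
R4: fine=0.68 → w = 0.68
Rules with consequent 'mid': {R1, R2, R4} → strengths 0.74, 0.21, 0.68
Aggregate via t-conorm [max(a, b)]: 0.74

0.74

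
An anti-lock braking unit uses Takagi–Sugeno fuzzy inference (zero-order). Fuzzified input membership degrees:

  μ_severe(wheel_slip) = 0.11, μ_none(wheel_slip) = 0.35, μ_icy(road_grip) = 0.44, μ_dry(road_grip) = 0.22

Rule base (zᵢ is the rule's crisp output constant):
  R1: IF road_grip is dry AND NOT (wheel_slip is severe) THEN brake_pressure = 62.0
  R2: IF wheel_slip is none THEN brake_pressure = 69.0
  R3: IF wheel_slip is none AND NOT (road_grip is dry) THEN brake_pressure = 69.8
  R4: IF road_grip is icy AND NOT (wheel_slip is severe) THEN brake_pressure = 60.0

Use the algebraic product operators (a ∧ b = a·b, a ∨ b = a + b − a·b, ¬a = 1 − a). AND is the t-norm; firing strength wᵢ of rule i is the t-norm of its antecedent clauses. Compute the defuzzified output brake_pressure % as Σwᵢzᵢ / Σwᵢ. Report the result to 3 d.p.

R1 (z=62.0): dry=0.22, ¬severe=1−0.11=0.89; AND[a·b] → w = 0.1958
R2 (z=69.0): none=0.35 → w = 0.3500
R3 (z=69.8): none=0.35, ¬dry=1−0.22=0.78; AND[a·b] → w = 0.2730
R4 (z=60.0): icy=0.44, ¬severe=1−0.11=0.89; AND[a·b] → w = 0.3916
Weighted average = (0.1958·62.0 + 0.3500·69.0 + 0.2730·69.8 + 0.3916·60.0) / (0.1958 + 0.3500 + 0.2730 + 0.3916)
  = 78.8410 / 1.2104 = 65.136

65.136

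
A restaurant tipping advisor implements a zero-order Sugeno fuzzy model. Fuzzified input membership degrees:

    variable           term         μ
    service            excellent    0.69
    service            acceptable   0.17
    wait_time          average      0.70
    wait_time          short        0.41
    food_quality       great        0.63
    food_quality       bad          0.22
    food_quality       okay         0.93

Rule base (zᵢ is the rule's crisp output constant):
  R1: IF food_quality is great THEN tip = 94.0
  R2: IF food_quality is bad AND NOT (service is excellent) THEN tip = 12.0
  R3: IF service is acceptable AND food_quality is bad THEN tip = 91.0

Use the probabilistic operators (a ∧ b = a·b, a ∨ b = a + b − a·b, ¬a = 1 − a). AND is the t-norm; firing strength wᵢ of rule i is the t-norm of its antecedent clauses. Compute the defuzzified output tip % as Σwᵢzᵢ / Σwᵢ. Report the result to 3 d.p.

R1 (z=94.0): great=0.63 → w = 0.6300
R2 (z=12.0): bad=0.22, ¬excellent=1−0.69=0.31; AND[a·b] → w = 0.0682
R3 (z=91.0): acceptable=0.17, bad=0.22; AND[a·b] → w = 0.0374
Weighted average = (0.6300·94.0 + 0.0682·12.0 + 0.0374·91.0) / (0.6300 + 0.0682 + 0.0374)
  = 63.4418 / 0.7356 = 86.245

86.245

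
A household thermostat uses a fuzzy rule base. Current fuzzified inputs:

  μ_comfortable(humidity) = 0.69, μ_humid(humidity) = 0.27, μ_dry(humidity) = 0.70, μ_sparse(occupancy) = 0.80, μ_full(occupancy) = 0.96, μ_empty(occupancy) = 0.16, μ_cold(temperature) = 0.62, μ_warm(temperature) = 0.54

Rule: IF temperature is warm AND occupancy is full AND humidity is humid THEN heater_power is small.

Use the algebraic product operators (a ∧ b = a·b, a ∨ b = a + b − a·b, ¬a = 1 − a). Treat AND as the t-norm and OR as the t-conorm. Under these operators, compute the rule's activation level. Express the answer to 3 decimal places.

firing strength: warm=0.54, full=0.96, humid=0.27; AND[a·b] → w = 0.1400

0.140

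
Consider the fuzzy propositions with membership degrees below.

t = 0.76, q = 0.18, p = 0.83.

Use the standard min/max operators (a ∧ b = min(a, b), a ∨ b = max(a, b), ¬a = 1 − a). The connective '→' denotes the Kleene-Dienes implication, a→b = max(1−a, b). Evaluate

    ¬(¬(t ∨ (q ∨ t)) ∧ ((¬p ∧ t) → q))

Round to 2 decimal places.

q ∨ t = max(a, b) on (0.18, 0.76) = 0.76
t ∨ (q ∨ t) = max(a, b) on (0.76, 0.76) = 0.76
¬(t ∨ (q ∨ t)) = 1 − 0.76 = 0.24
¬p = 1 − 0.83 = 0.17
¬p ∧ t = min(a, b) on (0.17, 0.76) = 0.17
(¬p ∧ t) → q  [Kleene-Dienes: max(1−a, b)] with a=0.17, b=0.18 → 0.83
¬(t ∨ (q ∨ t)) ∧ ((¬p ∧ t) → q) = min(a, b) on (0.24, 0.83) = 0.24
¬(¬(t ∨ (q ∨ t)) ∧ ((¬p ∧ t) → q)) = 1 − 0.24 = 0.76

0.76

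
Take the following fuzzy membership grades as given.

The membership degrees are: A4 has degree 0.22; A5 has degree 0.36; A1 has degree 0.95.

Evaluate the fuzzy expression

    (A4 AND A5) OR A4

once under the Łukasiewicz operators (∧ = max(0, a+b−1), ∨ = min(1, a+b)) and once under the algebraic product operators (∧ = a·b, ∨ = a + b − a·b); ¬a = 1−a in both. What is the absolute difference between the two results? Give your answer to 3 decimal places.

Under Łukasiewicz:
  A4 AND A5 = max(0, a+b−1) on (0.22, 0.36) = 0.00
  (A4 AND A5) OR A4 = min(1, a+b) on (0.00, 0.22) = 0.22
  → value = 0.2200
Under algebraic product:
  A4 AND A5 = a·b on (0.2200, 0.3600) = 0.0792
  (A4 AND A5) OR A4 = a + b − a·b on (0.0792, 0.2200) = 0.2818
  → value = 0.2818
|0.2200 − 0.2818| = 0.062

0.062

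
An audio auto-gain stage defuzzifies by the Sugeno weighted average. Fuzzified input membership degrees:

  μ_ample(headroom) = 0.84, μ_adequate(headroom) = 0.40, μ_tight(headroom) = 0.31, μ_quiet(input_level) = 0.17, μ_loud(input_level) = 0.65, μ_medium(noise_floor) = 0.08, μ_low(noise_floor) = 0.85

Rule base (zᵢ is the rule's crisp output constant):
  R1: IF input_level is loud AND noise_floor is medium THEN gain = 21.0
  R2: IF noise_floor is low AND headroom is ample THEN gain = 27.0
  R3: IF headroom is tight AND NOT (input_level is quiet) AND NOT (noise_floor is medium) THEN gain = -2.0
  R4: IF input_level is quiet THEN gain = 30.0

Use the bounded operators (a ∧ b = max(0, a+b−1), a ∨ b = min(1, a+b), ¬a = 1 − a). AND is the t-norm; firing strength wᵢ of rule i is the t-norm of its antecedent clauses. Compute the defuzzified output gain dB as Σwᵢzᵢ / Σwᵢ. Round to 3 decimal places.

R1 (z=21.0): loud=0.65, medium=0.08; AND[max(0, a+b−1)] → w = 0.00
R2 (z=27.0): low=0.85, ample=0.84; AND[max(0, a+b−1)] → w = 0.69
R3 (z=-2.0): tight=0.31, ¬quiet=1−0.17=0.83, ¬medium=1−0.08=0.92; AND[max(0, a+b−1)] → w = 0.06
R4 (z=30.0): quiet=0.17 → w = 0.17
Weighted average = (0.00·21.0 + 0.69·27.0 + 0.06·-2.0 + 0.17·30.0) / (0.00 + 0.69 + 0.06 + 0.17)
  = 23.6100 / 0.9200 = 25.663

25.663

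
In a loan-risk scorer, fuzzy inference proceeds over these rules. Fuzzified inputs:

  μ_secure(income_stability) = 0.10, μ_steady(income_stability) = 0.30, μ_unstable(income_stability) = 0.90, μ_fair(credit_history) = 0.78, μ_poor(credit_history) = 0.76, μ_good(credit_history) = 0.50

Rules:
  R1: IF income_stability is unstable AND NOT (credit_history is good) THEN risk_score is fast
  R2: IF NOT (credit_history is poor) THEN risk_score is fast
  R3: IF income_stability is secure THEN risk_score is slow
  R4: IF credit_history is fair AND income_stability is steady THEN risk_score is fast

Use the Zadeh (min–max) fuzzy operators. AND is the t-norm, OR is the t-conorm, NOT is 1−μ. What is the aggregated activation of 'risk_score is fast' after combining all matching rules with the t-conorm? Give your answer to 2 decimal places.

0.50

R1: unstable=0.90, ¬good=1−0.50=0.50; AND[min(a, b)] → w = 0.50
R2: ¬poor=1−0.76=0.24 → w = 0.24
R3: secure=0.10 → w = 0.10
R4: fair=0.78, steady=0.30; AND[min(a, b)] → w = 0.30
Rules with consequent 'fast': {R1, R2, R4} → strengths 0.50, 0.24, 0.30
Aggregate via t-conorm [max(a, b)]: 0.50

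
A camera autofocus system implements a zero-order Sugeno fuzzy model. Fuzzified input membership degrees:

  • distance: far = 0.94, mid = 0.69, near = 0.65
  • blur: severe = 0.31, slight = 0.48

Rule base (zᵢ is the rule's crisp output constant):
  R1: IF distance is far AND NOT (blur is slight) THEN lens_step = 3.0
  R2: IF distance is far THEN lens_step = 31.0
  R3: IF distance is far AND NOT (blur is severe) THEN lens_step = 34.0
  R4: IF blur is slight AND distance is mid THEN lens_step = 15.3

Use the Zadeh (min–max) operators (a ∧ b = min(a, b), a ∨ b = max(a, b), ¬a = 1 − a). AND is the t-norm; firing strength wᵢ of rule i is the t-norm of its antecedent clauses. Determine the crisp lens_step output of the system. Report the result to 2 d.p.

23.39

R1 (z=3.0): far=0.94, ¬slight=1−0.48=0.52; AND[min(a, b)] → w = 0.52
R2 (z=31.0): far=0.94 → w = 0.94
R3 (z=34.0): far=0.94, ¬severe=1−0.31=0.69; AND[min(a, b)] → w = 0.69
R4 (z=15.3): slight=0.48, mid=0.69; AND[min(a, b)] → w = 0.48
Weighted average = (0.52·3.0 + 0.94·31.0 + 0.69·34.0 + 0.48·15.3) / (0.52 + 0.94 + 0.69 + 0.48)
  = 61.5040 / 2.6300 = 23.39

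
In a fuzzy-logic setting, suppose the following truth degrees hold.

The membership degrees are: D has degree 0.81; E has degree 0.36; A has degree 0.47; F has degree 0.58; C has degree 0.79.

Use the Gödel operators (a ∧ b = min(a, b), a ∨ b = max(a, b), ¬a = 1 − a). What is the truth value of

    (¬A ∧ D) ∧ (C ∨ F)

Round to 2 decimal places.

0.53

¬A = 1 − 0.47 = 0.53
¬A ∧ D = min(a, b) on (0.53, 0.81) = 0.53
C ∨ F = max(a, b) on (0.79, 0.58) = 0.79
(¬A ∧ D) ∧ (C ∨ F) = min(a, b) on (0.53, 0.79) = 0.53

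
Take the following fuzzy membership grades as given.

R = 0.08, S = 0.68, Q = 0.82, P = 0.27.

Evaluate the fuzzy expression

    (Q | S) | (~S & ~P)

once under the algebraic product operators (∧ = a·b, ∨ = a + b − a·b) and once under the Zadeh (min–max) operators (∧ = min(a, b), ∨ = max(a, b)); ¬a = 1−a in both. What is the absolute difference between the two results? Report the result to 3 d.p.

0.136

Under algebraic product:
  Q | S = a + b − a·b on (0.8200, 0.6800) = 0.9424
  ~S = 1 − 0.6800 = 0.3200
  ~P = 1 − 0.2700 = 0.7300
  ~S & ~P = a·b on (0.3200, 0.7300) = 0.2336
  (Q | S) | (~S & ~P) = a + b − a·b on (0.9424, 0.2336) = 0.9559
  → value = 0.9559
Under Zadeh (min–max):
  Q | S = max(a, b) on (0.82, 0.68) = 0.82
  ~S = 1 − 0.68 = 0.32
  ~P = 1 − 0.27 = 0.73
  ~S & ~P = min(a, b) on (0.32, 0.73) = 0.32
  (Q | S) | (~S & ~P) = max(a, b) on (0.82, 0.32) = 0.82
  → value = 0.8200
|0.9559 − 0.8200| = 0.136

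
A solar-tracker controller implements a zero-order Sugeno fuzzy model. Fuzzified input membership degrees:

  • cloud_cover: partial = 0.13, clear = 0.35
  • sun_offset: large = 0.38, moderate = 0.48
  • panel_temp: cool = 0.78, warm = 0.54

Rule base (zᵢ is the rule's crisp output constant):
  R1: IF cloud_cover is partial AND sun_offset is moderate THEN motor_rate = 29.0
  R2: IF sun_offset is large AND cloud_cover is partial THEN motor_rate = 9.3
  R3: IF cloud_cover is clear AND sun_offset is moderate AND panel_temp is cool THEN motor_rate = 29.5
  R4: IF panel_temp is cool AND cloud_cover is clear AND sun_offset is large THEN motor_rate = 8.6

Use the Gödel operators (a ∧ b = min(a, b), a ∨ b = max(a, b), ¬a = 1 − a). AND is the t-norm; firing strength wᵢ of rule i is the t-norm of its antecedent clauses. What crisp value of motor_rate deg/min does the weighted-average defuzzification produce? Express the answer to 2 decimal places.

R1 (z=29.0): partial=0.13, moderate=0.48; AND[min(a, b)] → w = 0.13
R2 (z=9.3): large=0.38, partial=0.13; AND[min(a, b)] → w = 0.13
R3 (z=29.5): clear=0.35, moderate=0.48, cool=0.78; AND[min(a, b)] → w = 0.35
R4 (z=8.6): cool=0.78, clear=0.35, large=0.38; AND[min(a, b)] → w = 0.35
Weighted average = (0.13·29.0 + 0.13·9.3 + 0.35·29.5 + 0.35·8.6) / (0.13 + 0.13 + 0.35 + 0.35)
  = 18.3140 / 0.9600 = 19.08

19.08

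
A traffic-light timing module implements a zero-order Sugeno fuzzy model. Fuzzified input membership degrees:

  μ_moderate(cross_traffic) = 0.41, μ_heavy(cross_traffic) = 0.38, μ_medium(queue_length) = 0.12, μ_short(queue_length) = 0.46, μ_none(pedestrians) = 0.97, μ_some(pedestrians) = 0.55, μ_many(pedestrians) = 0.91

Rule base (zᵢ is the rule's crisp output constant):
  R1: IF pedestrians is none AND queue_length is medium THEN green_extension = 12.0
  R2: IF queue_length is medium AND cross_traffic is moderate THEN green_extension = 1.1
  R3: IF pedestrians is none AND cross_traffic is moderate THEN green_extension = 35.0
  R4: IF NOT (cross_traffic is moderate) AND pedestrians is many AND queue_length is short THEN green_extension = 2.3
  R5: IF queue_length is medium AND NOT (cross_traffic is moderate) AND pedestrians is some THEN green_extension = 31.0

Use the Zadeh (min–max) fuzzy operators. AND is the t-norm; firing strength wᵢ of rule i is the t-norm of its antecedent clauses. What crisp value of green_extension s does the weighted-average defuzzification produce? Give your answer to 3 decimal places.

16.829

R1 (z=12.0): none=0.97, medium=0.12; AND[min(a, b)] → w = 0.12
R2 (z=1.1): medium=0.12, moderate=0.41; AND[min(a, b)] → w = 0.12
R3 (z=35.0): none=0.97, moderate=0.41; AND[min(a, b)] → w = 0.41
R4 (z=2.3): ¬moderate=1−0.41=0.59, many=0.91, short=0.46; AND[min(a, b)] → w = 0.46
R5 (z=31.0): medium=0.12, ¬moderate=1−0.41=0.59, some=0.55; AND[min(a, b)] → w = 0.12
Weighted average = (0.12·12.0 + 0.12·1.1 + 0.41·35.0 + 0.46·2.3 + 0.12·31.0) / (0.12 + 0.12 + 0.41 + 0.46 + 0.12)
  = 20.7000 / 1.2300 = 16.829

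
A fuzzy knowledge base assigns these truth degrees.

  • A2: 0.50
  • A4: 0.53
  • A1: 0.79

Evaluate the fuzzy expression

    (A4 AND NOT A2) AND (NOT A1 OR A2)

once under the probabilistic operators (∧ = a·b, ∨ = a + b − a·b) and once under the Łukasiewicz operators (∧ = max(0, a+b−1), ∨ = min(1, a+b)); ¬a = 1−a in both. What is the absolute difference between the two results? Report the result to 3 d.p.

0.160

Under probabilistic:
  NOT A2 = 1 − 0.5000 = 0.5000
  A4 AND NOT A2 = a·b on (0.5300, 0.5000) = 0.2650
  NOT A1 = 1 − 0.7900 = 0.2100
  NOT A1 OR A2 = a + b − a·b on (0.2100, 0.5000) = 0.6050
  (A4 AND NOT A2) AND (NOT A1 OR A2) = a·b on (0.2650, 0.6050) = 0.1603
  → value = 0.1603
Under Łukasiewicz:
  NOT A2 = 1 − 0.50 = 0.50
  A4 AND NOT A2 = max(0, a+b−1) on (0.53, 0.50) = 0.03
  NOT A1 = 1 − 0.79 = 0.21
  NOT A1 OR A2 = min(1, a+b) on (0.21, 0.50) = 0.71
  (A4 AND NOT A2) AND (NOT A1 OR A2) = max(0, a+b−1) on (0.03, 0.71) = 0.00
  → value = 0.0000
|0.1603 − 0.0000| = 0.160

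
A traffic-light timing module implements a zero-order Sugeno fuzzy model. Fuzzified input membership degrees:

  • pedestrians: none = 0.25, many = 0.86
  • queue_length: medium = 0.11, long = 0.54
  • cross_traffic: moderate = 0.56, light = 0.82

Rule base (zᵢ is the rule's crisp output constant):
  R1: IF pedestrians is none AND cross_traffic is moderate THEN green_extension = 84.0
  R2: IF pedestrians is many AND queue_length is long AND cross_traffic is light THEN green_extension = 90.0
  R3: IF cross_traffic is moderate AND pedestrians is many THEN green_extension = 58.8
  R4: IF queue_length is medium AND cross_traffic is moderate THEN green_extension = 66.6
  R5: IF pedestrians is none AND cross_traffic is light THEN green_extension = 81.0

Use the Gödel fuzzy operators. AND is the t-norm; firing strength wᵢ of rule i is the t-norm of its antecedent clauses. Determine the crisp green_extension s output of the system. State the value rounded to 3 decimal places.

76.084

R1 (z=84.0): none=0.25, moderate=0.56; AND[min(a, b)] → w = 0.25
R2 (z=90.0): many=0.86, long=0.54, light=0.82; AND[min(a, b)] → w = 0.54
R3 (z=58.8): moderate=0.56, many=0.86; AND[min(a, b)] → w = 0.56
R4 (z=66.6): medium=0.11, moderate=0.56; AND[min(a, b)] → w = 0.11
R5 (z=81.0): none=0.25, light=0.82; AND[min(a, b)] → w = 0.25
Weighted average = (0.25·84.0 + 0.54·90.0 + 0.56·58.8 + 0.11·66.6 + 0.25·81.0) / (0.25 + 0.54 + 0.56 + 0.11 + 0.25)
  = 130.1040 / 1.7100 = 76.084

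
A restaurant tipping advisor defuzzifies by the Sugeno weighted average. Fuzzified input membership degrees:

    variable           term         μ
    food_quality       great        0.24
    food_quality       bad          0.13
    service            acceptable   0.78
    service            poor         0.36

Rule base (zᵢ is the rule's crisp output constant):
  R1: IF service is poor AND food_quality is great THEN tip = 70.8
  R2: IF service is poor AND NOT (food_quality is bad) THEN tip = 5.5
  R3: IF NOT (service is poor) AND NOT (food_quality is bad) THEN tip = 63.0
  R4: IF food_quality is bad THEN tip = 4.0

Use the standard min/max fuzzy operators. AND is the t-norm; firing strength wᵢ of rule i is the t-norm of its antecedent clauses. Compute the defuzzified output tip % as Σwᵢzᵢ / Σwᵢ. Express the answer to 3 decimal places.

R1 (z=70.8): poor=0.36, great=0.24; AND[min(a, b)] → w = 0.24
R2 (z=5.5): poor=0.36, ¬bad=1−0.13=0.87; AND[min(a, b)] → w = 0.36
R3 (z=63.0): ¬poor=1−0.36=0.64, ¬bad=1−0.13=0.87; AND[min(a, b)] → w = 0.64
R4 (z=4.0): bad=0.13 → w = 0.13
Weighted average = (0.24·70.8 + 0.36·5.5 + 0.64·63.0 + 0.13·4.0) / (0.24 + 0.36 + 0.64 + 0.13)
  = 59.8120 / 1.3700 = 43.658

43.658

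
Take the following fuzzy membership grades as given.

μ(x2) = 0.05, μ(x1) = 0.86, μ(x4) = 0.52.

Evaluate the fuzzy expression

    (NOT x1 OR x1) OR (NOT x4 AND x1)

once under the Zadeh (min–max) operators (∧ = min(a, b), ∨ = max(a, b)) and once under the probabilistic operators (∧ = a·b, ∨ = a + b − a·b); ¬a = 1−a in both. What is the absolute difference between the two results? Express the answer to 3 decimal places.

Under Zadeh (min–max):
  NOT x1 = 1 − 0.86 = 0.14
  NOT x1 OR x1 = max(a, b) on (0.14, 0.86) = 0.86
  NOT x4 = 1 − 0.52 = 0.48
  NOT x4 AND x1 = min(a, b) on (0.48, 0.86) = 0.48
  (NOT x1 OR x1) OR (NOT x4 AND x1) = max(a, b) on (0.86, 0.48) = 0.86
  → value = 0.8600
Under probabilistic:
  NOT x1 = 1 − 0.8600 = 0.1400
  NOT x1 OR x1 = a + b − a·b on (0.1400, 0.8600) = 0.8796
  NOT x4 = 1 − 0.5200 = 0.4800
  NOT x4 AND x1 = a·b on (0.4800, 0.8600) = 0.4128
  (NOT x1 OR x1) OR (NOT x4 AND x1) = a + b − a·b on (0.8796, 0.4128) = 0.9293
  → value = 0.9293
|0.8600 − 0.9293| = 0.069

0.069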